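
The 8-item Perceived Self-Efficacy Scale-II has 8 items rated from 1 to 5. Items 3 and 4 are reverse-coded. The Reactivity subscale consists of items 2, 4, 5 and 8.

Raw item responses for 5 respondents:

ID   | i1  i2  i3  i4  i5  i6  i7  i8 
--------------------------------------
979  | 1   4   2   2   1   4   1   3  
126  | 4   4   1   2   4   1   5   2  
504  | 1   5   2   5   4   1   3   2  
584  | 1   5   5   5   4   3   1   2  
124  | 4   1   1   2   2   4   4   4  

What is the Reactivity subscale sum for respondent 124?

Respondent 124 raw: 4, 1, 1, 2, 2, 4, 4, 4.
Reactivity items: 2, 4, 5, 8.
Reverse-coded (reversed = (1+5) − raw = 6 − raw):
  item 2: 1
  item 4: 6 − 2 = 4
  item 5: 2
  item 8: 4
Sum = 1 + 4 + 2 + 4 = 11

11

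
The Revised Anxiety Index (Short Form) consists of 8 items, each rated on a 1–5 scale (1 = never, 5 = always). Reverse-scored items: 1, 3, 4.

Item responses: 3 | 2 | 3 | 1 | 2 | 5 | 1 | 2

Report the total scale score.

Reverse-coded items (on a 1–5 scale, reversed = 6 − raw):
  item 1: 6 − 3 = 3
  item 3: 6 − 3 = 3
  item 4: 6 − 1 = 5
After reverse-coding: 3, 2, 3, 5, 2, 5, 1, 2
Total = 3 + 2 + 3 + 5 + 2 + 5 + 1 + 2 = 23

23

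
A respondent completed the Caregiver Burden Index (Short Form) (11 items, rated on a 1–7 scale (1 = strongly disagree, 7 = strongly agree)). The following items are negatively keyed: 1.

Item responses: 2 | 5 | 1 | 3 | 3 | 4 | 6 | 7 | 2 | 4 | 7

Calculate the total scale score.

Reverse-coded items (reverse-coded value = 8 − response):
  item 1: 8 − 2 = 6
After reverse-coding: 6, 5, 1, 3, 3, 4, 6, 7, 2, 4, 7
Total = 6 + 5 + 1 + 3 + 3 + 4 + 6 + 7 + 2 + 4 + 7 = 48

48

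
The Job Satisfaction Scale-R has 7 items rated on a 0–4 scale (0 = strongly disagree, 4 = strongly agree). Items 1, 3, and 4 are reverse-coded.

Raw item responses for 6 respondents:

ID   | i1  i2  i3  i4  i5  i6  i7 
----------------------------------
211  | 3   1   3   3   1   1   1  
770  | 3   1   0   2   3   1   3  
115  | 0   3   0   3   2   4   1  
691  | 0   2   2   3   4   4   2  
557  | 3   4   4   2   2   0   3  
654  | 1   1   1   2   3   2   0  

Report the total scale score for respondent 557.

12

Respondent 557 raw: 3, 4, 4, 2, 2, 0, 3.
Reverse-coded (on a 0–4 scale, reversed = 4 − raw):
  item 1: 4 − 3 = 1
  item 2: 4
  item 3: 4 − 4 = 0
  item 4: 4 − 2 = 2
  item 5: 2
  item 6: 0
  item 7: 3
Sum = 1 + 4 + 0 + 2 + 2 + 0 + 3 = 12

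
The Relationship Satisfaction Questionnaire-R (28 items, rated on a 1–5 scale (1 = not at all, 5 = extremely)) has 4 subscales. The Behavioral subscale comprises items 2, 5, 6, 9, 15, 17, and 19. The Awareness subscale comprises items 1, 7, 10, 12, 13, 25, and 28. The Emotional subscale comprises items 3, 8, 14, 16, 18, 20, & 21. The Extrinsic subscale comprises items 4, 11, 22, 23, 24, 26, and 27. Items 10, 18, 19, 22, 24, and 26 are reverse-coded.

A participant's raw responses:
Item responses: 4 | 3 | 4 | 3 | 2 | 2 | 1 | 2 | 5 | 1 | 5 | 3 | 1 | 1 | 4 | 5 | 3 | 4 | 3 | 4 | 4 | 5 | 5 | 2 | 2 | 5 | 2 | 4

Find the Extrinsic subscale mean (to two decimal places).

Extrinsic items: 4, 11, 22, 23, 24, 26, 27.
Of these, items 22, 24, & 26 are reverse-coded; on a 1–5 scale, reversed = 6 − raw.
  item 4: 3
  item 11: 5
  item 22: 6 − 5 = 1
  item 23: 5
  item 24: 6 − 2 = 4
  item 26: 6 − 5 = 1
  item 27: 2
Sum = 3 + 5 + 1 + 5 + 4 + 1 + 2 = 21
Mean = 21 / 7 = 3.00

3.00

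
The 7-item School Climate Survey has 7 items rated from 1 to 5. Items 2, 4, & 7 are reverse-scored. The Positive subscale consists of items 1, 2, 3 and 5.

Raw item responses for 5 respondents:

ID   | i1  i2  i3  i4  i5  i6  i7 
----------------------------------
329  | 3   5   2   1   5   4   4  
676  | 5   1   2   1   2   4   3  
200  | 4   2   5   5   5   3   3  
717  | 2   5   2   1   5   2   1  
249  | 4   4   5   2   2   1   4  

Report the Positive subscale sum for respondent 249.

Respondent 249 raw: 4, 4, 5, 2, 2, 1, 4.
Positive items: 1, 2, 3, 5.
Reverse-coded (on a 1–5 scale, reversed = 6 − raw):
  item 1: 4
  item 2: 6 − 4 = 2
  item 3: 5
  item 5: 2
Sum = 4 + 2 + 5 + 2 = 13

13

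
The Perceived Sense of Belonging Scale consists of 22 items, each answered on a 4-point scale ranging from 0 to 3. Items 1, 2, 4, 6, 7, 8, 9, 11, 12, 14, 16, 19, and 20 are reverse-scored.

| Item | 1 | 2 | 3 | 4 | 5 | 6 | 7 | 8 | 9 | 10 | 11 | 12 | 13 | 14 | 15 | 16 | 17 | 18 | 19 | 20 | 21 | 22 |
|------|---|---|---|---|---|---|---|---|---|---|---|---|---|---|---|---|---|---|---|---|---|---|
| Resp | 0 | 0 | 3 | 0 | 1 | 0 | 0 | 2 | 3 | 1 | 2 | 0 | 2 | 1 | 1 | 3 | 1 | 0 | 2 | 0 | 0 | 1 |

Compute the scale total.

Raw sum = 23. Reverse-scored items: 1, 2, 4, 6, 7, 8, 9, 11, 12, 14, 16, 19, 20; their raw sum = 13.
Each reversal replaces raw with 3 − raw, changing the total by 3 − 2·raw per item.
Total = 23 + 13·3 − 2·13 = 23 + 39 − 26 = 36

36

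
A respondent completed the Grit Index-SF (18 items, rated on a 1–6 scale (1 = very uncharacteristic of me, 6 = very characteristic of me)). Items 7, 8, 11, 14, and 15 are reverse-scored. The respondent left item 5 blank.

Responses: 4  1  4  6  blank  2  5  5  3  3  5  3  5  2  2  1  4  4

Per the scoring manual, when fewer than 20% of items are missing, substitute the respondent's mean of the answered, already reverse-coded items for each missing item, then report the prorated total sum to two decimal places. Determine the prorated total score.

Reverse-coded (reverse-coded value = 7 − response):
  item 7: 7 − 5 = 2
  item 8: 7 − 5 = 2
  item 11: 7 − 5 = 2
  item 14: 7 − 2 = 5
  item 15: 7 − 2 = 5
Completed scored items (17 of 18): 4, 1, 4, 6, 2, 2, 2, 3, 3, 2, 3, 5, 5, 5, 1, 4, 4; sum = 56.
Person mean = 56 / 17 ≈ 3.2941
Prorated total = (56 / 17) × 18 = 59.29 (to 2 dp)

59.29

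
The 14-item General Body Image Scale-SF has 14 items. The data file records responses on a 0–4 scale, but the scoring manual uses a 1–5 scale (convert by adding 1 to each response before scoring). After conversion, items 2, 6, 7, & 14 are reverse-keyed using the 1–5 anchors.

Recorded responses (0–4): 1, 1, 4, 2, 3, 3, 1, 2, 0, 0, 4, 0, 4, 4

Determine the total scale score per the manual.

41

Convert to 1–5: 2, 2, 5, 3, 4, 4, 2, 3, 1, 1, 5, 1, 5, 5
Reverse-coded (reverse-coded value = 6 − response):
  item 2: 6 − 2 = 4
  item 6: 6 − 4 = 2
  item 7: 6 − 2 = 4
  item 14: 6 − 5 = 1
Scored: 2, 4, 5, 3, 4, 2, 4, 3, 1, 1, 5, 1, 5, 1
Total = 41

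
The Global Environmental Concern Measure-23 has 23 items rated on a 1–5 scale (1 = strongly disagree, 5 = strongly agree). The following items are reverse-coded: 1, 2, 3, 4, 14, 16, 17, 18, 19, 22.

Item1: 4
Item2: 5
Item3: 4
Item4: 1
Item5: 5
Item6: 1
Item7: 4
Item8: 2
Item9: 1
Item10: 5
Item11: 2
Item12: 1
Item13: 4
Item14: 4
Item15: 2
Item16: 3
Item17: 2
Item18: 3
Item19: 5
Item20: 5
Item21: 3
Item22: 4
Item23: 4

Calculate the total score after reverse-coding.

Raw sum = 74. Reverse-coded items: 1, 2, 3, 4, 14, 16, 17, 18, 19, 22; their raw sum = 35.
Each reversal replaces raw with 6 − raw, changing the total by 6 − 2·raw per item.
Total = 74 + 10·6 − 2·35 = 74 + 60 − 70 = 64

64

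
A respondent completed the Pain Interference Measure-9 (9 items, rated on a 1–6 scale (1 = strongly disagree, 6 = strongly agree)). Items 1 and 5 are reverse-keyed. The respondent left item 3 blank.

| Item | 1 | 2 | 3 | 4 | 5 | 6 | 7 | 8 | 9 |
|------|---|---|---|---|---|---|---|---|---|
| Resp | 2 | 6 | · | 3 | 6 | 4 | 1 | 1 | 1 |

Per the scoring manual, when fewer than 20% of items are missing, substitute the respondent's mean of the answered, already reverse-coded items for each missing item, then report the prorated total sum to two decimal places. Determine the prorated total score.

Reverse-coded (reversed = (1+6) − raw = 7 − raw):
  item 1: 7 − 2 = 5
  item 5: 7 − 6 = 1
Completed scored items (8 of 9): 5, 6, 3, 1, 4, 1, 1, 1; sum = 22.
Person mean = 22 / 8 ≈ 2.7500
Prorated total = (22 / 8) × 9 = 24.75 (to 2 dp)

24.75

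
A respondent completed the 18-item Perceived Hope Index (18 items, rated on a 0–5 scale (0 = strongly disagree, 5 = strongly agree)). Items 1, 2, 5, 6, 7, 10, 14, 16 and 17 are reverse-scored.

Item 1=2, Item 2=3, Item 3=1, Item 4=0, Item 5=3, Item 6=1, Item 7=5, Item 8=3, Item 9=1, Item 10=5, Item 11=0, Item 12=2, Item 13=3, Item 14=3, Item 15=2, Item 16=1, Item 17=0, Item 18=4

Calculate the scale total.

Apply reverse scoring (reverse-coded value = 5 − response):
  item 1: 5 − 2 = 3
  item 2: 5 − 3 = 2
  item 5: 5 − 3 = 2
  item 6: 5 − 1 = 4
  item 7: 5 − 5 = 0
  item 10: 5 − 5 = 0
  item 14: 5 − 3 = 2
  item 16: 5 − 1 = 4
  item 17: 5 − 0 = 5
After reverse-coding: 3, 2, 1, 0, 2, 4, 0, 3, 1, 0, 0, 2, 3, 2, 2, 4, 5, 4
Total = 3 + 2 + 1 + 0 + 2 + 4 + 0 + 3 + 1 + 0 + 0 + 2 + 3 + 2 + 2 + 4 + 5 + 4 = 38

38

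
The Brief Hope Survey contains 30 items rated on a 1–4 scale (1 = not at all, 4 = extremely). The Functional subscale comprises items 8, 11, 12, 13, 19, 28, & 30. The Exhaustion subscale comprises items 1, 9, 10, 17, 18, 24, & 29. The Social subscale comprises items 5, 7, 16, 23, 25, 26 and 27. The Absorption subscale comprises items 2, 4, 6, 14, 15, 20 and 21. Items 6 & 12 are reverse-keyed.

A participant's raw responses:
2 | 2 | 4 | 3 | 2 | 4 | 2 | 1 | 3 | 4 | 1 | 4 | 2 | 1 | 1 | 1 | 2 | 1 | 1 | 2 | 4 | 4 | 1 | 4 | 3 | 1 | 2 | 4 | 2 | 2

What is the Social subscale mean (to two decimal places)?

1.71

Social items: 5, 7, 16, 23, 25, 26, 27.
  item 5: 2
  item 7: 2
  item 16: 1
  item 23: 1
  item 25: 3
  item 26: 1
  item 27: 2
Sum = 2 + 2 + 1 + 1 + 3 + 1 + 2 = 12
Mean = 12 / 7 = 1.71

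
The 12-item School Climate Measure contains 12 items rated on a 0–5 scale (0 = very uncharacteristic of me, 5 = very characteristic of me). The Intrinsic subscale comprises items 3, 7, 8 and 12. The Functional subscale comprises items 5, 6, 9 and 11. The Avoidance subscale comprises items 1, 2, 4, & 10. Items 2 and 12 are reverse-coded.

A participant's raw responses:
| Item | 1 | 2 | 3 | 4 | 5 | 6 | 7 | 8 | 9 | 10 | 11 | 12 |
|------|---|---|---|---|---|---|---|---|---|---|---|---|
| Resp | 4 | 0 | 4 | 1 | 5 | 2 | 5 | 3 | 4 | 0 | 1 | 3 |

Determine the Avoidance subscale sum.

Avoidance items: 1, 2, 4, 10.
Of these, item 2 is reverse-coded; reverse-coded value = 5 − response.
  item 1: 4
  item 2: 5 − 0 = 5
  item 4: 1
  item 10: 0
Sum = 4 + 5 + 1 + 0 = 10

10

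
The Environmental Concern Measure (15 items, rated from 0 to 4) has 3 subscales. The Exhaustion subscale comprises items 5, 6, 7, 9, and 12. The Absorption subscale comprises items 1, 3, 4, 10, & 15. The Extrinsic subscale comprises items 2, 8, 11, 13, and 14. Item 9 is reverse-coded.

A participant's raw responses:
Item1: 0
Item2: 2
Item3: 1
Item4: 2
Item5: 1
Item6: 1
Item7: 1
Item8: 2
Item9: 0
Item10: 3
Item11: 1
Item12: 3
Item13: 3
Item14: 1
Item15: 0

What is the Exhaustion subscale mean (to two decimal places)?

Exhaustion items: 5, 6, 7, 9, 12.
Of these, item 9 is reverse-coded; on a 0–4 scale, reversed = 4 − raw.
  item 5: 1
  item 6: 1
  item 7: 1
  item 9: 4 − 0 = 4
  item 12: 3
Sum = 1 + 1 + 1 + 4 + 3 = 10
Mean = 10 / 5 = 2.00

2.00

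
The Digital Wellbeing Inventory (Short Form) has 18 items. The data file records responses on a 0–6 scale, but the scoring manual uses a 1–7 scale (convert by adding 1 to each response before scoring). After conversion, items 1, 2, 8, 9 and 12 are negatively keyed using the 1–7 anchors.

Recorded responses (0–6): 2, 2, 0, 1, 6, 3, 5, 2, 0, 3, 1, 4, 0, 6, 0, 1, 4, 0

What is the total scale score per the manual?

68

Convert to 1–7: 3, 3, 1, 2, 7, 4, 6, 3, 1, 4, 2, 5, 1, 7, 1, 2, 5, 1
Reverse-coded (reverse-coded value = 8 − response):
  item 1: 8 − 3 = 5
  item 2: 8 − 3 = 5
  item 8: 8 − 3 = 5
  item 9: 8 − 1 = 7
  item 12: 8 − 5 = 3
Scored: 5, 5, 1, 2, 7, 4, 6, 5, 7, 4, 2, 3, 1, 7, 1, 2, 5, 1
Total = 68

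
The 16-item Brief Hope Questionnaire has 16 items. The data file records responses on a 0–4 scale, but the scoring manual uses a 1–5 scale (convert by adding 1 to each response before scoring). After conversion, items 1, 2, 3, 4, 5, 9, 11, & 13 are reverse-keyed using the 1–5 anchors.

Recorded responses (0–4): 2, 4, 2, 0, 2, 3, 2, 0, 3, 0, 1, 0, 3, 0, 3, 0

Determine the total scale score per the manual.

Convert to 1–5: 3, 5, 3, 1, 3, 4, 3, 1, 4, 1, 2, 1, 4, 1, 4, 1
Reverse-coded (on a 1–5 scale, reversed = 6 − raw):
  item 1: 6 − 3 = 3
  item 2: 6 − 5 = 1
  item 3: 6 − 3 = 3
  item 4: 6 − 1 = 5
  item 5: 6 − 3 = 3
  item 9: 6 − 4 = 2
  item 11: 6 − 2 = 4
  item 13: 6 − 4 = 2
Scored: 3, 1, 3, 5, 3, 4, 3, 1, 2, 1, 4, 1, 2, 1, 4, 1
Total = 39

39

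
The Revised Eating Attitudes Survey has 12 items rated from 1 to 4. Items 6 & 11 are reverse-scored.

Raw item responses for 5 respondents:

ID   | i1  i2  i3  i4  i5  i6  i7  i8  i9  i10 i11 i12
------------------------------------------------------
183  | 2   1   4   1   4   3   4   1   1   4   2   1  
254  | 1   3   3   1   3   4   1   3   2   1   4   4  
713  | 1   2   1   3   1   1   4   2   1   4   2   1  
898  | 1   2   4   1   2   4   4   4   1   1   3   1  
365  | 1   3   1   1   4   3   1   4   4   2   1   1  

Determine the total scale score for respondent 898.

24

Respondent 898 raw: 1, 2, 4, 1, 2, 4, 4, 4, 1, 1, 3, 1.
Reverse-coded (on a 1–4 scale, reversed = 5 − raw):
  item 1: 1
  item 2: 2
  item 3: 4
  item 4: 1
  item 5: 2
  item 6: 5 − 4 = 1
  item 7: 4
  item 8: 4
  item 9: 1
  item 10: 1
  item 11: 5 − 3 = 2
  item 12: 1
Sum = 1 + 2 + 4 + 1 + 2 + 1 + 4 + 4 + 1 + 1 + 2 + 1 = 24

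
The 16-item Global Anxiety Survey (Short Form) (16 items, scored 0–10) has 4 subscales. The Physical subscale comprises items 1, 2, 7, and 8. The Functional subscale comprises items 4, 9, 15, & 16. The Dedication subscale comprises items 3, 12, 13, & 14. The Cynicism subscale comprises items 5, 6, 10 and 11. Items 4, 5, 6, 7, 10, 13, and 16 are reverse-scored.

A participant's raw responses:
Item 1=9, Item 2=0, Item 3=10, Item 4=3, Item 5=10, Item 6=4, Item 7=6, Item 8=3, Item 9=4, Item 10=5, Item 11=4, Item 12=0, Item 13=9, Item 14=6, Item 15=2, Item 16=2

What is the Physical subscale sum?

Physical items: 1, 2, 7, 8.
Of these, item 7 is reverse-scored; reversed = (0+10) − raw = 10 − raw.
  item 1: 9
  item 2: 0
  item 7: 10 − 6 = 4
  item 8: 3
Sum = 9 + 0 + 4 + 3 = 16

16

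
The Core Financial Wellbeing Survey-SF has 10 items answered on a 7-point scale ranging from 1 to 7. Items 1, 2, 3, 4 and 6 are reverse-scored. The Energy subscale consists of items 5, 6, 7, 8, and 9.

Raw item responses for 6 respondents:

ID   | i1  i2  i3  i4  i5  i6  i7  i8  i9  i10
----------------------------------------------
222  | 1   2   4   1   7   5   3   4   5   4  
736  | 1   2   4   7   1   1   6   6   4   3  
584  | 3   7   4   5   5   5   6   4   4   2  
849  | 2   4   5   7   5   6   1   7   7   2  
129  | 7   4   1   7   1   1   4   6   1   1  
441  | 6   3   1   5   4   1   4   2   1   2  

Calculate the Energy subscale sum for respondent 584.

22

Respondent 584 raw: 3, 7, 4, 5, 5, 5, 6, 4, 4, 2.
Energy items: 5, 6, 7, 8, 9.
Reverse-coded (reversed = (1+7) − raw = 8 − raw):
  item 5: 5
  item 6: 8 − 5 = 3
  item 7: 6
  item 8: 4
  item 9: 4
Sum = 5 + 3 + 6 + 4 + 4 = 22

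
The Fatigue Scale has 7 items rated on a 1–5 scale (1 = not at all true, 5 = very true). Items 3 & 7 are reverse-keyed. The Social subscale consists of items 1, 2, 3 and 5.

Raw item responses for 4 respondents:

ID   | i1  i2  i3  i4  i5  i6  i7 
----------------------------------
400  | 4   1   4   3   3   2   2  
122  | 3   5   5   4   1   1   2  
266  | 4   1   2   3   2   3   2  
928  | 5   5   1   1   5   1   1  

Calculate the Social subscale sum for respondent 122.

Respondent 122 raw: 3, 5, 5, 4, 1, 1, 2.
Social items: 1, 2, 3, 5.
Reverse-coded (reversed = (1+5) − raw = 6 − raw):
  item 1: 3
  item 2: 5
  item 3: 6 − 5 = 1
  item 5: 1
Sum = 3 + 5 + 1 + 1 = 10

10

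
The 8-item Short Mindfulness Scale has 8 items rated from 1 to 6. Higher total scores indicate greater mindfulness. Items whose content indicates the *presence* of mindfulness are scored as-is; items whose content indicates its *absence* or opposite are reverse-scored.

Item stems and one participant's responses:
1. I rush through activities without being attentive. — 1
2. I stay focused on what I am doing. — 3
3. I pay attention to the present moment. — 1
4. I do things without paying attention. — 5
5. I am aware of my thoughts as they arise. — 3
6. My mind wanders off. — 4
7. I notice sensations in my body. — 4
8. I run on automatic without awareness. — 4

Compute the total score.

Items 1, 4, 6, 8 describe the absence/opposite of mindfulness → reverse-score.
reversed = (1+6) − raw = 7 − raw.
  item 1: 7 − 1 = 6
  item 2: 3
  item 3: 1
  item 4: 7 − 5 = 2
  item 5: 3
  item 6: 7 − 4 = 3
  item 7: 4
  item 8: 7 − 4 = 3
Total = 6 + 3 + 1 + 2 + 3 + 3 + 4 + 3 = 25

25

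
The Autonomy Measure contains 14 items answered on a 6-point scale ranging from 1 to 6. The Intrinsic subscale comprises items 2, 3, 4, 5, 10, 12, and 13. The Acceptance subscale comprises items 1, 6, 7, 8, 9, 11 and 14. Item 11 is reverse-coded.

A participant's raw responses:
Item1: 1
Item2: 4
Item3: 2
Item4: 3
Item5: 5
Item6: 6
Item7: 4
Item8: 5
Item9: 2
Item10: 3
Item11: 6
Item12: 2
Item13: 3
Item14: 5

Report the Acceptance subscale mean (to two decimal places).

Acceptance items: 1, 6, 7, 8, 9, 11, 14.
Of these, item 11 is reverse-coded; reverse-coded value = 7 − response.
  item 1: 1
  item 6: 6
  item 7: 4
  item 8: 5
  item 9: 2
  item 11: 7 − 6 = 1
  item 14: 5
Sum = 1 + 6 + 4 + 5 + 2 + 1 + 5 = 24
Mean = 24 / 7 = 3.43

3.43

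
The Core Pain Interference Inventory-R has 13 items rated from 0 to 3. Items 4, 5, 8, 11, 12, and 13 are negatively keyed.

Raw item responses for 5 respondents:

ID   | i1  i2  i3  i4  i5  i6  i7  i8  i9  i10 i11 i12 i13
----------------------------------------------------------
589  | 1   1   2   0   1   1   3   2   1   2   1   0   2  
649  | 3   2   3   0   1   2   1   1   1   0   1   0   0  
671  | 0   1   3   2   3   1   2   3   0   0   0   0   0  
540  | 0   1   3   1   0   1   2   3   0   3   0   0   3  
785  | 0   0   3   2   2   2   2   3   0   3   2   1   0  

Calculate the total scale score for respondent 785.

Respondent 785 raw: 0, 0, 3, 2, 2, 2, 2, 3, 0, 3, 2, 1, 0.
Reverse-coded (on a 0–3 scale, reversed = 3 − raw):
  item 1: 0
  item 2: 0
  item 3: 3
  item 4: 3 − 2 = 1
  item 5: 3 − 2 = 1
  item 6: 2
  item 7: 2
  item 8: 3 − 3 = 0
  item 9: 0
  item 10: 3
  item 11: 3 − 2 = 1
  item 12: 3 − 1 = 2
  item 13: 3 − 0 = 3
Sum = 0 + 0 + 3 + 1 + 1 + 2 + 2 + 0 + 0 + 3 + 1 + 2 + 3 = 18

18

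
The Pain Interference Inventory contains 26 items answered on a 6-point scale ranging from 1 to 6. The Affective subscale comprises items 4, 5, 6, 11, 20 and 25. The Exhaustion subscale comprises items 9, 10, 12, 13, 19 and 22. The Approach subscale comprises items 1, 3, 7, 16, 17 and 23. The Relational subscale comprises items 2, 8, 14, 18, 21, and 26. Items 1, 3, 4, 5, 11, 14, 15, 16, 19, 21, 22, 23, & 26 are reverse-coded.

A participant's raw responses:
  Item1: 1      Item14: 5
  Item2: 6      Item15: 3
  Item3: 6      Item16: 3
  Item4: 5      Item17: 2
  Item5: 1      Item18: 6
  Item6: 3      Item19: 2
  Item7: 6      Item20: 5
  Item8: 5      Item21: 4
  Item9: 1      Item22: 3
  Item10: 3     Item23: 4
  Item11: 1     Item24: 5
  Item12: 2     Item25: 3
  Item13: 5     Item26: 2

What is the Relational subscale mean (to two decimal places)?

Relational items: 2, 8, 14, 18, 21, 26.
Of these, items 14, 21, and 26 are reverse-coded; reverse-coded value = 7 − response.
  item 2: 6
  item 8: 5
  item 14: 7 − 5 = 2
  item 18: 6
  item 21: 7 − 4 = 3
  item 26: 7 − 2 = 5
Sum = 6 + 5 + 2 + 6 + 3 + 5 = 27
Mean = 27 / 6 = 4.50

4.50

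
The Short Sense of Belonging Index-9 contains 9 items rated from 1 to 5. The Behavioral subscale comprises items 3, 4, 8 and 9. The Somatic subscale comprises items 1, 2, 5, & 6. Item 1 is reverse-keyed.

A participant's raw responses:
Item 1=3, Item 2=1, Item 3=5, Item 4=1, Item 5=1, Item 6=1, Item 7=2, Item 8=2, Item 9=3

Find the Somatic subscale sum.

6

Somatic items: 1, 2, 5, 6.
Of these, item 1 is reverse-keyed; on a 1–5 scale, reversed = 6 − raw.
  item 1: 6 − 3 = 3
  item 2: 1
  item 5: 1
  item 6: 1
Sum = 3 + 1 + 1 + 1 = 6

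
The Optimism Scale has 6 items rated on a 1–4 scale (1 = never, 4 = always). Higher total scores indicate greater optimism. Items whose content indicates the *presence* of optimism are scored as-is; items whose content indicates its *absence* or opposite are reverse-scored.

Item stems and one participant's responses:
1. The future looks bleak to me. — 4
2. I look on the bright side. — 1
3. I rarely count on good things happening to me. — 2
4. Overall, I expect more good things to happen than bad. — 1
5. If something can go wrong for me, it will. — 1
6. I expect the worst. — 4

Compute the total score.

Items 1, 3, 5, 6 describe the absence/opposite of optimism → reverse-score.
on a 1–4 scale, reversed = 5 − raw.
  item 1: 5 − 4 = 1
  item 2: 1
  item 3: 5 − 2 = 3
  item 4: 1
  item 5: 5 − 1 = 4
  item 6: 5 − 4 = 1
Total = 1 + 1 + 3 + 1 + 4 + 1 = 11

11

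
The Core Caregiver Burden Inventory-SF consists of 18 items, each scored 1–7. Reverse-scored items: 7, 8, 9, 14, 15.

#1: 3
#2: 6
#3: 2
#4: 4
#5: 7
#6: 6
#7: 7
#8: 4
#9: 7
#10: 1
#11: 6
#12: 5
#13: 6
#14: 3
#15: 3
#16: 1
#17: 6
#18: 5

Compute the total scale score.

Reverse-scored items use 8 − raw:
  item 7: 8 − 7 = 1
  item 8: 8 − 4 = 4
  item 9: 8 − 7 = 1
  item 14: 8 − 3 = 5
  item 15: 8 − 3 = 5
After reverse-coding: 3, 6, 2, 4, 7, 6, 1, 4, 1, 1, 6, 5, 6, 5, 5, 1, 6, 5
Total = 3 + 6 + 2 + 4 + 7 + 6 + 1 + 4 + 1 + 1 + 6 + 5 + 6 + 5 + 5 + 1 + 6 + 5 = 74

74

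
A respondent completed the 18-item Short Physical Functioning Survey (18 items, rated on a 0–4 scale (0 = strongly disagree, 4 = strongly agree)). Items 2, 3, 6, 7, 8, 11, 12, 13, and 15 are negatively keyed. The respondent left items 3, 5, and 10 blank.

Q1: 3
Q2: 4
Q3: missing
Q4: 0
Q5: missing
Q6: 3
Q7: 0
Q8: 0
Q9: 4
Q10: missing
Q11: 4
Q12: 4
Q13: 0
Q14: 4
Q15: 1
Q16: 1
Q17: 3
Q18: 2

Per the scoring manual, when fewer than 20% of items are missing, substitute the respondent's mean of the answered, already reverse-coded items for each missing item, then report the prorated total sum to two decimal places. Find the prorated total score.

39.60

Reverse-coded (reversed = (0+4) − raw = 4 − raw):
  item 2: 4 − 4 = 0
  item 6: 4 − 3 = 1
  item 7: 4 − 0 = 4
  item 8: 4 − 0 = 4
  item 11: 4 − 4 = 0
  item 12: 4 − 4 = 0
  item 13: 4 − 0 = 4
  item 15: 4 − 1 = 3
Completed scored items (15 of 18): 3, 0, 0, 1, 4, 4, 4, 0, 0, 4, 4, 3, 1, 3, 2; sum = 33.
Person mean = 33 / 15 ≈ 2.2000
Prorated total = (33 / 15) × 18 = 39.60 (to 2 dp)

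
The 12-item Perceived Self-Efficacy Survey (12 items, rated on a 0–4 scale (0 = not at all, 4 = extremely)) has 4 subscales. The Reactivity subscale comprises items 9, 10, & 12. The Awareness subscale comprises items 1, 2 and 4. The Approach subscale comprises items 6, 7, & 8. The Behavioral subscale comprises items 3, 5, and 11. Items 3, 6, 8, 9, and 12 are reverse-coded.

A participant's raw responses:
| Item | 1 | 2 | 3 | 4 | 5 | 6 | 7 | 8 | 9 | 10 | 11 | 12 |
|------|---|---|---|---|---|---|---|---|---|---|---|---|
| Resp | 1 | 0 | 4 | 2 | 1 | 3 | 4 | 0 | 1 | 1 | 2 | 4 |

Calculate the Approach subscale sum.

Approach items: 6, 7, 8.
Of these, items 6 & 8 are reverse-coded; reverse-coded value = 4 − response.
  item 6: 4 − 3 = 1
  item 7: 4
  item 8: 4 − 0 = 4
Sum = 1 + 4 + 4 = 9

9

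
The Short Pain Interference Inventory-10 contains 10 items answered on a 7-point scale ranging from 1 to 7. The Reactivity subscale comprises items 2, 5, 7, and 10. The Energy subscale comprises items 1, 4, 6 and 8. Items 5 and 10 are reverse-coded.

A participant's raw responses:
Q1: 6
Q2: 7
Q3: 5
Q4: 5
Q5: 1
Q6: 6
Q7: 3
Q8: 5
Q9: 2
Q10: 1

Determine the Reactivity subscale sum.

24

Reactivity items: 2, 5, 7, 10.
Of these, items 5 and 10 are reverse-coded; on a 1–7 scale, reversed = 8 − raw.
  item 2: 7
  item 5: 8 − 1 = 7
  item 7: 3
  item 10: 8 − 1 = 7
Sum = 7 + 7 + 3 + 7 = 24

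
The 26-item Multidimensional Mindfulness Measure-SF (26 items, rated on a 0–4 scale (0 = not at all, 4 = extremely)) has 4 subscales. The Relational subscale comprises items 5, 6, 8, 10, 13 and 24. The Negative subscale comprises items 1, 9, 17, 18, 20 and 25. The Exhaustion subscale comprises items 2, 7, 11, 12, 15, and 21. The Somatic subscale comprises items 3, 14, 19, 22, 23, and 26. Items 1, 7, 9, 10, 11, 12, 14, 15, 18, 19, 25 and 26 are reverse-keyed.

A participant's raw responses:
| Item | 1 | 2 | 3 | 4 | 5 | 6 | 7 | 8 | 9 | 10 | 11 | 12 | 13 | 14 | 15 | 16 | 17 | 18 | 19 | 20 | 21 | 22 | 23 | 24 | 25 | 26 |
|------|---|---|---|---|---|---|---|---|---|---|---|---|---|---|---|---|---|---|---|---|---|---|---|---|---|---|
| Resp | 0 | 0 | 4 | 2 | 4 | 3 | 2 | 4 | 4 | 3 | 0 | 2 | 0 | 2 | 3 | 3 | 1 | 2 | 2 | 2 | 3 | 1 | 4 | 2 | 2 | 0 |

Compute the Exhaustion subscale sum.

Exhaustion items: 2, 7, 11, 12, 15, 21.
Of these, items 7, 11, 12, and 15 are reverse-keyed; on a 0–4 scale, reversed = 4 − raw.
  item 2: 0
  item 7: 4 − 2 = 2
  item 11: 4 − 0 = 4
  item 12: 4 − 2 = 2
  item 15: 4 − 3 = 1
  item 21: 3
Sum = 0 + 2 + 4 + 2 + 1 + 3 = 12

12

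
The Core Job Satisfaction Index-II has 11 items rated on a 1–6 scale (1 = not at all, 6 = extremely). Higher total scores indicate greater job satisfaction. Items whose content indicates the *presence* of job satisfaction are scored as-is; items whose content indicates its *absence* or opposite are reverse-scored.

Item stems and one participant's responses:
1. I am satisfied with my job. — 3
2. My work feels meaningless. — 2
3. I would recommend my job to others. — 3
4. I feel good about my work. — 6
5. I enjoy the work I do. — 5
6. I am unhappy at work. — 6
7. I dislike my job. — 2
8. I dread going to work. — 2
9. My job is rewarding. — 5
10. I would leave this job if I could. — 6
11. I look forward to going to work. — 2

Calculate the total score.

Items 2, 6, 7, 8, 10 describe the absence/opposite of job satisfaction → reverse-score.
reverse-coded value = 7 − response.
  item 1: 3
  item 2: 7 − 2 = 5
  item 3: 3
  item 4: 6
  item 5: 5
  item 6: 7 − 6 = 1
  item 7: 7 − 2 = 5
  item 8: 7 − 2 = 5
  item 9: 5
  item 10: 7 − 6 = 1
  item 11: 2
Total = 3 + 5 + 3 + 6 + 5 + 1 + 5 + 5 + 5 + 1 + 2 = 41

41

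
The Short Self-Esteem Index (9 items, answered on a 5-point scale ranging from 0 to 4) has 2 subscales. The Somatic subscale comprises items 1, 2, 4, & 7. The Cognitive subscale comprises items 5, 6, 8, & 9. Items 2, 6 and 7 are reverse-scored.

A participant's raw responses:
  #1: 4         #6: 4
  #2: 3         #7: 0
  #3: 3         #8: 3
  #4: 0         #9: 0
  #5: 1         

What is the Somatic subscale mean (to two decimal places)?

2.25

Somatic items: 1, 2, 4, 7.
Of these, items 2 & 7 are reverse-scored; on a 0–4 scale, reversed = 4 − raw.
  item 1: 4
  item 2: 4 − 3 = 1
  item 4: 0
  item 7: 4 − 0 = 4
Sum = 4 + 1 + 0 + 4 = 9
Mean = 9 / 4 = 2.25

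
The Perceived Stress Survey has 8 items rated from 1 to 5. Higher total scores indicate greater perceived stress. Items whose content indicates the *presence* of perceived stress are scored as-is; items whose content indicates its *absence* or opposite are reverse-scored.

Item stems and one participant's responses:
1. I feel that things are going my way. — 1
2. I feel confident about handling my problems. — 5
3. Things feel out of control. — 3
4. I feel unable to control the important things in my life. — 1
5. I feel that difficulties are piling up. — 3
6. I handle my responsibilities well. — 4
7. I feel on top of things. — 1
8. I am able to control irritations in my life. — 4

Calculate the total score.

22

Items 1, 2, 6, 7, 8 describe the absence/opposite of perceived stress → reverse-score.
reverse-coded value = 6 − response.
  item 1: 6 − 1 = 5
  item 2: 6 − 5 = 1
  item 3: 3
  item 4: 1
  item 5: 3
  item 6: 6 − 4 = 2
  item 7: 6 − 1 = 5
  item 8: 6 − 4 = 2
Total = 5 + 1 + 3 + 1 + 3 + 2 + 5 + 2 = 22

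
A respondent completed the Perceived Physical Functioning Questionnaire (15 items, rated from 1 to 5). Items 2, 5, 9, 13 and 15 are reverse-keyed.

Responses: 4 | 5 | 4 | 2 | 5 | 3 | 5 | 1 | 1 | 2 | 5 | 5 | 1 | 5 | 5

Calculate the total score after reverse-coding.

49

Raw sum = 53. Reverse-keyed items: 2, 5, 9, 13, 15; their raw sum = 17.
Each reversal replaces raw with 6 − raw, changing the total by 6 − 2·raw per item.
Total = 53 + 5·6 − 2·17 = 53 + 30 − 34 = 49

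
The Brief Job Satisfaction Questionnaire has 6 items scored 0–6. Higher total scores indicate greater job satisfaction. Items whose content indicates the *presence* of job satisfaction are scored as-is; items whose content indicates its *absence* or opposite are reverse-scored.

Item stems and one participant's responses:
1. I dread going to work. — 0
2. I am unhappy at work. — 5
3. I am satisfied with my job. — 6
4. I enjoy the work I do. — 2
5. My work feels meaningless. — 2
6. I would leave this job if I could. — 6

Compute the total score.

Items 1, 2, 5, 6 describe the absence/opposite of job satisfaction → reverse-score.
on a 0–6 scale, reversed = 6 − raw.
  item 1: 6 − 0 = 6
  item 2: 6 − 5 = 1
  item 3: 6
  item 4: 2
  item 5: 6 − 2 = 4
  item 6: 6 − 6 = 0
Total = 6 + 1 + 6 + 2 + 4 + 0 = 19

19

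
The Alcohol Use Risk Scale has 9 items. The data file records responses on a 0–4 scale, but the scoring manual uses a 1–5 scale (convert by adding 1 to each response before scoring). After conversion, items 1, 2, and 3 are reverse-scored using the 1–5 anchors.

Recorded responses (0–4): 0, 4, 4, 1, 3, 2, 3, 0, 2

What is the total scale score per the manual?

24

Convert to 1–5: 1, 5, 5, 2, 4, 3, 4, 1, 3
Reverse-coded (reversed = (1+5) − raw = 6 − raw):
  item 1: 6 − 1 = 5
  item 2: 6 − 5 = 1
  item 3: 6 − 5 = 1
Scored: 5, 1, 1, 2, 4, 3, 4, 1, 3
Total = 24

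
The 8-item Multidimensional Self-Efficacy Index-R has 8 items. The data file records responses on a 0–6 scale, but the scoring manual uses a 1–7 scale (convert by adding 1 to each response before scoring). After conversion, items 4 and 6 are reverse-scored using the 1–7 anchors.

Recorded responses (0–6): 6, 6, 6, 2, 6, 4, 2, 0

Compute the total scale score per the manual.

Convert to 1–7: 7, 7, 7, 3, 7, 5, 3, 1
Reverse-coded (reverse-coded value = 8 − response):
  item 4: 8 − 3 = 5
  item 6: 8 − 5 = 3
Scored: 7, 7, 7, 5, 7, 3, 3, 1
Total = 40

40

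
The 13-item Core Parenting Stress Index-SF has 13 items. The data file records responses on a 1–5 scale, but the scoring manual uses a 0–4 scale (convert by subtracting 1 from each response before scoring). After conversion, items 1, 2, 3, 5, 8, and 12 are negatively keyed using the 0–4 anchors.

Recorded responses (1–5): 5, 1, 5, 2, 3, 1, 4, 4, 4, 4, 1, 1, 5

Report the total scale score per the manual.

25

Convert to 0–4: 4, 0, 4, 1, 2, 0, 3, 3, 3, 3, 0, 0, 4
Reverse-coded (on a 0–4 scale, reversed = 4 − raw):
  item 1: 4 − 4 = 0
  item 2: 4 − 0 = 4
  item 3: 4 − 4 = 0
  item 5: 4 − 2 = 2
  item 8: 4 − 3 = 1
  item 12: 4 − 0 = 4
Scored: 0, 4, 0, 1, 2, 0, 3, 1, 3, 3, 0, 4, 4
Total = 25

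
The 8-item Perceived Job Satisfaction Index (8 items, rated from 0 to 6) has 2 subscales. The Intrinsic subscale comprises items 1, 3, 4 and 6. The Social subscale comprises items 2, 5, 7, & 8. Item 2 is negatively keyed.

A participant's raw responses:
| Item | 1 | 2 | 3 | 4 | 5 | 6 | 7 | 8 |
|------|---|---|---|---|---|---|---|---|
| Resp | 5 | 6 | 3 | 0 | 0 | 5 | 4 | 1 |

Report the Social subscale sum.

Social items: 2, 5, 7, 8.
Of these, item 2 is negatively keyed; reversed = (0+6) − raw = 6 − raw.
  item 2: 6 − 6 = 0
  item 5: 0
  item 7: 4
  item 8: 1
Sum = 0 + 0 + 4 + 1 = 5

5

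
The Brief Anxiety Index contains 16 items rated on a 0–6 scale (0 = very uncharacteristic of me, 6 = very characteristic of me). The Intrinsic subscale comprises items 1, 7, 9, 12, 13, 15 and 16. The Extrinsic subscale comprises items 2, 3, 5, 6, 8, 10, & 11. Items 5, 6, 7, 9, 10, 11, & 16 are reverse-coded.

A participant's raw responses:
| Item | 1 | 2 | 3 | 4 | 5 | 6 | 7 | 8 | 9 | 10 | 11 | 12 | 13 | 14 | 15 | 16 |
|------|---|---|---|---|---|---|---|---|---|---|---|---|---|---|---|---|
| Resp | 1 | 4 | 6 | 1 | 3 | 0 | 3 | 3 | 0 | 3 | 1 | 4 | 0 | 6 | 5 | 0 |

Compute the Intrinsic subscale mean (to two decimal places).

Intrinsic items: 1, 7, 9, 12, 13, 15, 16.
Of these, items 7, 9, and 16 are reverse-coded; reversed = (0+6) − raw = 6 − raw.
  item 1: 1
  item 7: 6 − 3 = 3
  item 9: 6 − 0 = 6
  item 12: 4
  item 13: 0
  item 15: 5
  item 16: 6 − 0 = 6
Sum = 1 + 3 + 6 + 4 + 0 + 5 + 6 = 25
Mean = 25 / 7 = 3.57

3.57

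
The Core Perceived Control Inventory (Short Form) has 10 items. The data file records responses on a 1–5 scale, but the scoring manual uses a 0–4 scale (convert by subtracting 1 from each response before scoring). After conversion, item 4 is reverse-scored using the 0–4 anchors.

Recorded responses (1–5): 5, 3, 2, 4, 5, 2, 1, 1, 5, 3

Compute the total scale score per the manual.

Convert to 0–4: 4, 2, 1, 3, 4, 1, 0, 0, 4, 2
Reverse-coded (on a 0–4 scale, reversed = 4 − raw):
  item 4: 4 − 3 = 1
Scored: 4, 2, 1, 1, 4, 1, 0, 0, 4, 2
Total = 19

19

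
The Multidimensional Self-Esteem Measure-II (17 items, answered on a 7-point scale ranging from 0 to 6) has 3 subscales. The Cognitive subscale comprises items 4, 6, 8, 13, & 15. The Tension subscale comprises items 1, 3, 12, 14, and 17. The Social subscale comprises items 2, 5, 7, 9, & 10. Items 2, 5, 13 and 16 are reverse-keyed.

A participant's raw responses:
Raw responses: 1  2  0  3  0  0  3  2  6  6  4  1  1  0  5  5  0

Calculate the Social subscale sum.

25

Social items: 2, 5, 7, 9, 10.
Of these, items 2 and 5 are reverse-keyed; reverse-coded value = 6 − response.
  item 2: 6 − 2 = 4
  item 5: 6 − 0 = 6
  item 7: 3
  item 9: 6
  item 10: 6
Sum = 4 + 6 + 3 + 6 + 6 = 25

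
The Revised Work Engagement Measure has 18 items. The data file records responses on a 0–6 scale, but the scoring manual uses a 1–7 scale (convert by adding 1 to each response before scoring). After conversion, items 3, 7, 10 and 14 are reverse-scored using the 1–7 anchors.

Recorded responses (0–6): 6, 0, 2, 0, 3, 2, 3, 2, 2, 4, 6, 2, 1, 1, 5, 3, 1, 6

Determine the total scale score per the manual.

71

Convert to 1–7: 7, 1, 3, 1, 4, 3, 4, 3, 3, 5, 7, 3, 2, 2, 6, 4, 2, 7
Reverse-coded (reversed = (1+7) − raw = 8 − raw):
  item 3: 8 − 3 = 5
  item 7: 8 − 4 = 4
  item 10: 8 − 5 = 3
  item 14: 8 − 2 = 6
Scored: 7, 1, 5, 1, 4, 3, 4, 3, 3, 3, 7, 3, 2, 6, 6, 4, 2, 7
Total = 71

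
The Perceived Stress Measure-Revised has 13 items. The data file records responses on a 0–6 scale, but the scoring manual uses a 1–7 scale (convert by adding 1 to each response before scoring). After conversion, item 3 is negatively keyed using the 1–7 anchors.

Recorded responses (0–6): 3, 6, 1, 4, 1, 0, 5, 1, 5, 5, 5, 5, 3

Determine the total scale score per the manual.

61

Convert to 1–7: 4, 7, 2, 5, 2, 1, 6, 2, 6, 6, 6, 6, 4
Reverse-coded (reverse-coded value = 8 − response):
  item 3: 8 − 2 = 6
Scored: 4, 7, 6, 5, 2, 1, 6, 2, 6, 6, 6, 6, 4
Total = 61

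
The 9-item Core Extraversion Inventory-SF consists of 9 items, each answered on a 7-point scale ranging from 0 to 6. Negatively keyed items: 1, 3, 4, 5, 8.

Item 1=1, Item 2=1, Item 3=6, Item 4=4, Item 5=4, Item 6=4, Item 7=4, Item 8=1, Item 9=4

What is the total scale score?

27

Negatively keyed items use 6 − raw:
  item 1: 6 − 1 = 5
  item 3: 6 − 6 = 0
  item 4: 6 − 4 = 2
  item 5: 6 − 4 = 2
  item 8: 6 − 1 = 5
Scored items: 5, 1, 0, 2, 2, 4, 4, 5, 4
Total = 5 + 1 + 0 + 2 + 2 + 4 + 4 + 5 + 4 = 27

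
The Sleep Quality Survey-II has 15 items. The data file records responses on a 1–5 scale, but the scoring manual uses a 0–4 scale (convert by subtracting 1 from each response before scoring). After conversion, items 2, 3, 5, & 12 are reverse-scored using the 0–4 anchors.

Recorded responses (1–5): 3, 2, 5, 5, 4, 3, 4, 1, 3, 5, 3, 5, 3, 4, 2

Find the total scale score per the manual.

Convert to 0–4: 2, 1, 4, 4, 3, 2, 3, 0, 2, 4, 2, 4, 2, 3, 1
Reverse-coded (reversed = (0+4) − raw = 4 − raw):
  item 2: 4 − 1 = 3
  item 3: 4 − 4 = 0
  item 5: 4 − 3 = 1
  item 12: 4 − 4 = 0
Scored: 2, 3, 0, 4, 1, 2, 3, 0, 2, 4, 2, 0, 2, 3, 1
Total = 29

29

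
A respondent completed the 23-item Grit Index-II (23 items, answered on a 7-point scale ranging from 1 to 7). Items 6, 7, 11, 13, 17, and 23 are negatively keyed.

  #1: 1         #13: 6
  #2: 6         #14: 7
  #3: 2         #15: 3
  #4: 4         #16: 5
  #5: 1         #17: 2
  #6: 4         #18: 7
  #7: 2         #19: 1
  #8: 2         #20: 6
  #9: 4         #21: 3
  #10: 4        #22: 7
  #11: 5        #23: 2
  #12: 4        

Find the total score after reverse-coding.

Raw sum = 88. Negatively keyed items: 6, 7, 11, 13, 17, 23; their raw sum = 21.
Each reversal replaces raw with 8 − raw, changing the total by 8 − 2·raw per item.
Total = 88 + 6·8 − 2·21 = 88 + 48 − 42 = 94

94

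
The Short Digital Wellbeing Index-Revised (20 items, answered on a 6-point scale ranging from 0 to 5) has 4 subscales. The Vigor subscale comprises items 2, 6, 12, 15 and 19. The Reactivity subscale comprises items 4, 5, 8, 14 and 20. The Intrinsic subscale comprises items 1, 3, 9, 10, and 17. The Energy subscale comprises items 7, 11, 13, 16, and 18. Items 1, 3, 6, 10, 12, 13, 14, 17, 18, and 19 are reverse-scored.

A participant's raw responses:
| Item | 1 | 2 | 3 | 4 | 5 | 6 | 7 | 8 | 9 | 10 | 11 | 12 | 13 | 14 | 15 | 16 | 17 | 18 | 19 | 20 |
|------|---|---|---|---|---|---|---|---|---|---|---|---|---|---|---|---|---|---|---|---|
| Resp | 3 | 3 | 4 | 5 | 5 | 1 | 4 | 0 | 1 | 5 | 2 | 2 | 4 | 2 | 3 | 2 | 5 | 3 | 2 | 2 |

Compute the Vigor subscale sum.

16

Vigor items: 2, 6, 12, 15, 19.
Of these, items 6, 12 and 19 are reverse-scored; reversed = (0+5) − raw = 5 − raw.
  item 2: 3
  item 6: 5 − 1 = 4
  item 12: 5 − 2 = 3
  item 15: 3
  item 19: 5 − 2 = 3
Sum = 3 + 4 + 3 + 3 + 3 = 16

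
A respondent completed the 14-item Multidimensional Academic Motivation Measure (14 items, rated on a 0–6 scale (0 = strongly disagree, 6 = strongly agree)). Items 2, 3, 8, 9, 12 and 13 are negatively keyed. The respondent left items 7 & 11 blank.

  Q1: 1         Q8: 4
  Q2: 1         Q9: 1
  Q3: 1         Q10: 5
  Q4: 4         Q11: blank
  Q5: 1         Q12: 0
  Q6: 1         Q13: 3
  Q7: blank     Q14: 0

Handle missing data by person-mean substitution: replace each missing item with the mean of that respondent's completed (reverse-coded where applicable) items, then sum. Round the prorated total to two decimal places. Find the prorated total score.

Reverse-coded (reversed = (0+6) − raw = 6 − raw):
  item 2: 6 − 1 = 5
  item 3: 6 − 1 = 5
  item 8: 6 − 4 = 2
  item 9: 6 − 1 = 5
  item 12: 6 − 0 = 6
  item 13: 6 − 3 = 3
Completed scored items (12 of 14): 1, 5, 5, 4, 1, 1, 2, 5, 5, 6, 3, 0; sum = 38.
Person mean = 38 / 12 ≈ 3.1667
Prorated total = (38 / 12) × 14 = 44.33 (to 2 dp)

44.33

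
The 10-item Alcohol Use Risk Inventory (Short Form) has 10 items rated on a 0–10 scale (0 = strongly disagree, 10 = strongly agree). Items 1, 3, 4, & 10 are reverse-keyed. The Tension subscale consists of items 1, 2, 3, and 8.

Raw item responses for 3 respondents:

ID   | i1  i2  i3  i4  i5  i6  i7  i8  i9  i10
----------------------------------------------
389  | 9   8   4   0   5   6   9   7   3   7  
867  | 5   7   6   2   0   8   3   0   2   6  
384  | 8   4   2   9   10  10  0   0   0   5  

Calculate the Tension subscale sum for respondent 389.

Respondent 389 raw: 9, 8, 4, 0, 5, 6, 9, 7, 3, 7.
Tension items: 1, 2, 3, 8.
Reverse-coded (on a 0–10 scale, reversed = 10 − raw):
  item 1: 10 − 9 = 1
  item 2: 8
  item 3: 10 − 4 = 6
  item 8: 7
Sum = 1 + 8 + 6 + 7 = 22

22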